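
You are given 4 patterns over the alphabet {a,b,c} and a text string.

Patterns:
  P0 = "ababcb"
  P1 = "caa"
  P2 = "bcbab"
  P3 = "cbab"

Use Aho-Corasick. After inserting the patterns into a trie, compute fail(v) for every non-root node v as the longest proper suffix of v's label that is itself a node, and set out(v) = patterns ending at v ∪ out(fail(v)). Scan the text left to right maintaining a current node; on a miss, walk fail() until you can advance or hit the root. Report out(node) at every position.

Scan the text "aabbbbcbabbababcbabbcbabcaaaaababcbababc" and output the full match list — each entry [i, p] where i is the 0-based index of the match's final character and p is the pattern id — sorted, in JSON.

Build:
Trie nodes:
  0='ε' goto a→1 b→10 c→7
  1='a' goto b→2
  2='ab' goto a→3
  3='aba' goto b→4
  4='abab' goto c→5
  5='ababc' goto b→6
  6='ababcb' goto ·  [P0 ends]
  7='c' goto a→8 b→15
  8='ca' goto a→9
  9='caa' goto ·  [P1 ends]
  10='b' goto c→11
  11='bc' goto b→12
  12='bcb' goto a→13
  13='bcba' goto b→14
  14='bcbab' goto ·  [P2 ends]
  15='cb' goto a→16
  16='cba' goto b→17
  17='cbab' goto ·  [P3 ends]

Failure links (BFS by depth):
  fail(1) 'a': from fail(0)=0 chase 'a': 0 ⇒ 0;  out=∅∪out(0)=∅
  fail(7) 'c': from fail(0)=0 chase 'c': 0 ⇒ 0;  out=∅∪out(0)=∅
  fail(10) 'b': from fail(0)=0 chase 'b': 0 ⇒ 0;  out=∅∪out(0)=∅
  fail(2) 'ab': from fail(1)=0 chase 'b': 0 ⇒ 10;  out=∅∪out(10)=∅
  fail(8) 'ca': from fail(7)=0 chase 'a': 0 ⇒ 1;  out=∅∪out(1)=∅
  fail(11) 'bc': from fail(10)=0 chase 'c': 0 ⇒ 7;  out=∅∪out(7)=∅
  fail(15) 'cb': from fail(7)=0 chase 'b': 0 ⇒ 10;  out=∅∪out(10)=∅
  fail(3) 'aba': from fail(2)=10 chase 'a': 10→0 ⇒ 1;  out=∅∪out(1)=∅
  fail(9) 'caa': from fail(8)=1 chase 'a': 1→0 ⇒ 1;  out={1}∪out(1)={1}
  fail(12) 'bcb': from fail(11)=7 chase 'b': 7 ⇒ 15;  out=∅∪out(15)=∅
  fail(16) 'cba': from fail(15)=10 chase 'a': 10→0 ⇒ 1;  out=∅∪out(1)=∅
  fail(4) 'abab': from fail(3)=1 chase 'b': 1 ⇒ 2;  out=∅∪out(2)=∅
  fail(13) 'bcba': from fail(12)=15 chase 'a': 15 ⇒ 16;  out=∅∪out(16)=∅
  fail(17) 'cbab': from fail(16)=1 chase 'b': 1 ⇒ 2;  out={3}∪out(2)={3}
  fail(5) 'ababc': from fail(4)=2 chase 'c': 2→10 ⇒ 11;  out=∅∪out(11)=∅
  fail(14) 'bcbab': from fail(13)=16 chase 'b': 16 ⇒ 17;  out={2}∪out(17)={2,3}
  fail(6) 'ababcb': from fail(5)=11 chase 'b': 11 ⇒ 12;  out={0}∪out(12)={0}

Text stream:
pos 0 'a': at 1
pos 1 'a': at 1 (via fail)
pos 2 'b': at 2
pos 3 'b': at 10 (via fail)
pos 4 'b': at 10 (via fail)
pos 5 'b': at 10 (via fail)
pos 6 'c': at 11
pos 7 'b': at 12
pos 8 'a': at 13
pos 9 'b': at 14  emit P2@[5:9],P3@[6:9]
pos 10 'b': at 10 (via fail)
pos 11 'a': at 1 (via fail)
pos 12 'b': at 2
pos 13 'a': at 3
pos 14 'b': at 4
pos 15 'c': at 5
pos 16 'b': at 6  emit P0@[11:16]
pos 17 'a': at 13 (via fail)
pos 18 'b': at 14  emit P2@[14:18],P3@[15:18]
pos 19 'b': at 10 (via fail)
pos 20 'c': at 11
pos 21 'b': at 12
pos 22 'a': at 13
pos 23 'b': at 14  emit P2@[19:23],P3@[20:23]
pos 24 'c': at 11 (via fail)
pos 25 'a': at 8 (via fail)
pos 26 'a': at 9  emit P1@[24:26]
pos 27 'a': at 1 (via fail)
pos 28 'a': at 1 (via fail)
pos 29 'a': at 1 (via fail)
pos 30 'b': at 2
pos 31 'a': at 3
pos 32 'b': at 4
pos 33 'c': at 5
pos 34 'b': at 6  emit P0@[29:34]
pos 35 'a': at 13 (via fail)
pos 36 'b': at 14  emit P2@[32:36],P3@[33:36]
pos 37 'a': at 3 (via fail)
pos 38 'b': at 4
pos 39 'c': at 5

Result: [[9,2],[9,3],[16,0],[18,2],[18,3],[23,2],[23,3],[26,1],[34,0],[36,2],[36,3]]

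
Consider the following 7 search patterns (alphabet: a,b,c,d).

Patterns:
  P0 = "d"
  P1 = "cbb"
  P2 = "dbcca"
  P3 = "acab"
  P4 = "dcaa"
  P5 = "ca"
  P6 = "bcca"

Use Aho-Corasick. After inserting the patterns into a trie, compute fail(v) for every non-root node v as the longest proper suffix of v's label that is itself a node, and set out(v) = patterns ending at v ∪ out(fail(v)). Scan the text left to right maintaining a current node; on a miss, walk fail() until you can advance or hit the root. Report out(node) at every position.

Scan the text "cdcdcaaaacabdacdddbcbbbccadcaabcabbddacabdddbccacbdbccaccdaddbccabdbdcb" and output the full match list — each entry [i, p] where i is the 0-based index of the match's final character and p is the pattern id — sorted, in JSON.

Build automaton:
Trie (insert patterns):
  n0 'ε': a→9 b→17 c→2 d→1
  n1 'd': b→5 c→13  ←P0
  n2 'c': a→16 b→3
  n3 'cb': b→4
  n4 'cbb': ·  ←P1
  n5 'db': c→6
  n6 'dbc': c→7
  n7 'dbcc': a→8
  n8 'dbcca': ·  ←P2
  n9 'a': c→10
  n10 'ac': a→11
  n11 'aca': b→12
  n12 'acab': ·  ←P3
  n13 'dc': a→14
  n14 'dca': a→15
  n15 'dcaa': ·  ←P4
  n16 'ca': ·  ←P5
  n17 'b': c→18
  n18 'bc': c→19
  n19 'bcc': a→20
  n20 'bcca': ·  ←P6

BFS fail/out derivation:
  n1('d'): parent n0 fail=0; on 'd' 0 → fail=0;  out {0}∪∅={0}
  n2('c'): parent n0 fail=0; on 'c' 0 → fail=0;  out ∅∪∅=∅
  n9('a'): parent n0 fail=0; on 'a' 0 → fail=0;  out ∅∪∅=∅
  n17('b'): parent n0 fail=0; on 'b' 0 → fail=0;  out ∅∪∅=∅
  n3('cb'): parent n2 fail=0; on 'b' 0 → fail=17;  out ∅∪∅=∅
  n5('db'): parent n1 fail=0; on 'b' 0 → fail=17;  out ∅∪∅=∅
  n10('ac'): parent n9 fail=0; on 'c' 0 → fail=2;  out ∅∪∅=∅
  n13('dc'): parent n1 fail=0; on 'c' 0 → fail=2;  out ∅∪∅=∅
  n16('ca'): parent n2 fail=0; on 'a' 0 → fail=9;  out {5}∪∅={5}
  n18('bc'): parent n17 fail=0; on 'c' 0 → fail=2;  out ∅∪∅=∅
  n4('cbb'): parent n3 fail=17; on 'b' 17→0 → fail=17;  out {1}∪∅={1}
  n6('dbc'): parent n5 fail=17; on 'c' 17 → fail=18;  out ∅∪∅=∅
  n11('aca'): parent n10 fail=2; on 'a' 2 → fail=16;  out ∅∪{5}={5}
  n14('dca'): parent n13 fail=2; on 'a' 2 → fail=16;  out ∅∪{5}={5}
  n19('bcc'): parent n18 fail=2; on 'c' 2→0 → fail=2;  out ∅∪∅=∅
  n7('dbcc'): parent n6 fail=18; on 'c' 18 → fail=19;  out ∅∪∅=∅
  n12('acab'): parent n11 fail=16; on 'b' 16→9→0 → fail=17;  out {3}∪∅={3}
  n15('dcaa'): parent n14 fail=16; on 'a' 16→9→0 → fail=9;  out {4}∪∅={4}
  n20('bcca'): parent n19 fail=2; on 'a' 2 → fail=16;  out {6}∪{5}={5,6}
  n8('dbcca'): parent n7 fail=19; on 'a' 19 → fail=20;  out {2}∪{5,6}={2,5,6}

Text stream:
pos 0 'c': at 2
pos 1 'd': at 1 ·f  emit P0@[1:1]
pos 2 'c': at 13
pos 3 'd': at 1 ·f  emit P0@[3:3]
pos 4 'c': at 13
pos 5 'a': at 14  emit P5@[4:5]
pos 6 'a': at 15  emit P4@[3:6]
pos 7 'a': at 9 ·f
pos 8 'a': at 9 ·f
pos 9 'c': at 10
pos 10 'a': at 11  emit P5@[9:10]
pos 11 'b': at 12  emit P3@[8:11]
pos 12 'd': at 1 ·f  emit P0@[12:12]
pos 13 'a': at 9 ·f
pos 14 'c': at 10
pos 15 'd': at 1 ·f  emit P0@[15:15]
pos 16 'd': at 1 ·f  emit P0@[16:16]
pos 17 'd': at 1 ·f  emit P0@[17:17]
pos 18 'b': at 5
pos 19 'c': at 6
pos 20 'b': at 3 ·f
pos 21 'b': at 4  emit P1@[19:21]
pos 22 'b': at 17 ·f
pos 23 'c': at 18
pos 24 'c': at 19
pos 25 'a': at 20  emit P5@[24:25],P6@[22:25]
pos 26 'd': at 1 ·f  emit P0@[26:26]
pos 27 'c': at 13
pos 28 'a': at 14  emit P5@[27:28]
pos 29 'a': at 15  emit P4@[26:29]
pos 30 'b': at 17 ·f
pos 31 'c': at 18
pos 32 'a': at 16 ·f  emit P5@[31:32]
pos 33 'b': at 17 ·f
pos 34 'b': at 17 ·f
pos 35 'd': at 1 ·f  emit P0@[35:35]
pos 36 'd': at 1 ·f  emit P0@[36:36]
pos 37 'a': at 9 ·f
pos 38 'c': at 10
pos 39 'a': at 11  emit P5@[38:39]
pos 40 'b': at 12  emit P3@[37:40]
pos 41 'd': at 1 ·f  emit P0@[41:41]
pos 42 'd': at 1 ·f  emit P0@[42:42]
pos 43 'd': at 1 ·f  emit P0@[43:43]
pos 44 'b': at 5
pos 45 'c': at 6
pos 46 'c': at 7
pos 47 'a': at 8  emit P2@[43:47],P5@[46:47],P6@[44:47]
pos 48 'c': at 10 ·f
pos 49 'b': at 3 ·f
pos 50 'd': at 1 ·f  emit P0@[50:50]
pos 51 'b': at 5
pos 52 'c': at 6
pos 53 'c': at 7
pos 54 'a': at 8  emit P2@[50:54],P5@[53:54],P6@[51:54]
pos 55 'c': at 10 ·f
pos 56 'c': at 2 ·f
pos 57 'd': at 1 ·f  emit P0@[57:57]
pos 58 'a': at 9 ·f
pos 59 'd': at 1 ·f  emit P0@[59:59]
pos 60 'd': at 1 ·f  emit P0@[60:60]
pos 61 'b': at 5
pos 62 'c': at 6
pos 63 'c': at 7
pos 64 'a': at 8  emit P2@[60:64],P5@[63:64],P6@[61:64]
pos 65 'b': at 17 ·f
pos 66 'd': at 1 ·f  emit P0@[66:66]
pos 67 'b': at 5
pos 68 'd': at 1 ·f  emit P0@[68:68]
pos 69 'c': at 13
pos 70 'b': at 3 ·f

Matches: [[1,0],[3,0],[5,5],[6,4],[10,5],[11,3],[12,0],[15,0],[16,0],[17,0],[21,1],[25,5],[25,6],[26,0],[28,5],[29,4],[32,5],[35,0],[36,0],[39,5],[40,3],[41,0],[42,0],[43,0],[47,2],[47,5],[47,6],[50,0],[54,2],[54,5],[54,6],[57,0],[59,0],[60,0],[64,2],[64,5],[64,6],[66,0],[68,0]]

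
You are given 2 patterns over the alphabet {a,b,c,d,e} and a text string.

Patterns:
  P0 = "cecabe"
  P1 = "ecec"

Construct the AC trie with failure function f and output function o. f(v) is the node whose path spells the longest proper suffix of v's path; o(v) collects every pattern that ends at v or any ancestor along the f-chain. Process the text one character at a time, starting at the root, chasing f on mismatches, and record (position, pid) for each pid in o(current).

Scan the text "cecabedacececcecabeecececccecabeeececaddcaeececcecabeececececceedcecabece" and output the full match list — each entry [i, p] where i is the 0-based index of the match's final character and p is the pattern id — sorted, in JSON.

Construct AC machine:
Trie nodes:
  0='ε' goto c→1 e→7
  1='c' goto e→2
  2='ce' goto c→3
  3='cec' goto a→4
  4='ceca' goto b→5
  5='cecab' goto e→6
  6='cecabe' goto ·  [P0 ends]
  7='e' goto c→8
  8='ec' goto e→9
  9='ece' goto c→10
  10='ecec' goto ·  [P1 ends]

Failure links (BFS by depth):
  n1('c'): parent n0 fail=0; on 'c' 0 → fail=0;  out ∅∪∅=∅
  n7('e'): parent n0 fail=0; on 'e' 0 → fail=0;  out ∅∪∅=∅
  n2('ce'): parent n1 fail=0; on 'e' 0 → fail=7;  out ∅∪∅=∅
  n8('ec'): parent n7 fail=0; on 'c' 0 → fail=1;  out ∅∪∅=∅
  n3('cec'): parent n2 fail=7; on 'c' 7 → fail=8;  out ∅∪∅=∅
  n9('ece'): parent n8 fail=1; on 'e' 1 → fail=2;  out ∅∪∅=∅
  n4('ceca'): parent n3 fail=8; on 'a' 8→1→0 → fail=0;  out ∅∪∅=∅
  n10('ecec'): parent n9 fail=2; on 'c' 2 → fail=3;  out {1}∪∅={1}
  n5('cecab'): parent n4 fail=0; on 'b' 0 → fail=0;  out ∅∪∅=∅
  n6('cecabe'): parent n5 fail=0; on 'e' 0 → fail=7;  out {0}∪∅={0}

Run:
pos 0 'c': at 1
pos 1 'e': at 2
pos 2 'c': at 3
pos 3 'a': at 4
pos 4 'b': at 5
pos 5 'e': at 6  emit P0@[0:5]
pos 6 'd': at 0 (fail-walked)
pos 7 'a': at 0
pos 8 'c': at 1
pos 9 'e': at 2
pos 10 'c': at 3
pos 11 'e': at 9 (fail-walked)
pos 12 'c': at 10  emit P1@[9:12]
pos 13 'c': at 1 (fail-walked)
pos 14 'e': at 2
pos 15 'c': at 3
pos 16 'a': at 4
pos 17 'b': at 5
pos 18 'e': at 6  emit P0@[13:18]
pos 19 'e': at 7 (fail-walked)
pos 20 'c': at 8
pos 21 'e': at 9
pos 22 'c': at 10  emit P1@[19:22]
pos 23 'e': at 9 (fail-walked)
pos 24 'c': at 10  emit P1@[21:24]
pos 25 'c': at 1 (fail-walked)
pos 26 'c': at 1 (fail-walked)
pos 27 'e': at 2
pos 28 'c': at 3
pos 29 'a': at 4
pos 30 'b': at 5
pos 31 'e': at 6  emit P0@[26:31]
pos 32 'e': at 7 (fail-walked)
pos 33 'e': at 7 (fail-walked)
pos 34 'c': at 8
pos 35 'e': at 9
pos 36 'c': at 10  emit P1@[33:36]
pos 37 'a': at 4 (fail-walked)
pos 38 'd': at 0 (fail-walked)
pos 39 'd': at 0
pos 40 'c': at 1
pos 41 'a': at 0 (fail-walked)
pos 42 'e': at 7
pos 43 'e': at 7 (fail-walked)
pos 44 'c': at 8
pos 45 'e': at 9
pos 46 'c': at 10  emit P1@[43:46]
pos 47 'c': at 1 (fail-walked)
pos 48 'e': at 2
pos 49 'c': at 3
pos 50 'a': at 4
pos 51 'b': at 5
pos 52 'e': at 6  emit P0@[47:52]
pos 53 'e': at 7 (fail-walked)
pos 54 'c': at 8
pos 55 'e': at 9
pos 56 'c': at 10  emit P1@[53:56]
pos 57 'e': at 9 (fail-walked)
pos 58 'c': at 10  emit P1@[55:58]
pos 59 'e': at 9 (fail-walked)
pos 60 'c': at 10  emit P1@[57:60]
pos 61 'c': at 1 (fail-walked)
pos 62 'e': at 2
pos 63 'e': at 7 (fail-walked)
pos 64 'd': at 0 (fail-walked)
pos 65 'c': at 1
pos 66 'e': at 2
pos 67 'c': at 3
pos 68 'a': at 4
pos 69 'b': at 5
pos 70 'e': at 6  emit P0@[65:70]
pos 71 'c': at 8 (fail-walked)
pos 72 'e': at 9

Result: [[5,0],[12,1],[18,0],[22,1],[24,1],[31,0],[36,1],[46,1],[52,0],[56,1],[58,1],[60,1],[70,0]]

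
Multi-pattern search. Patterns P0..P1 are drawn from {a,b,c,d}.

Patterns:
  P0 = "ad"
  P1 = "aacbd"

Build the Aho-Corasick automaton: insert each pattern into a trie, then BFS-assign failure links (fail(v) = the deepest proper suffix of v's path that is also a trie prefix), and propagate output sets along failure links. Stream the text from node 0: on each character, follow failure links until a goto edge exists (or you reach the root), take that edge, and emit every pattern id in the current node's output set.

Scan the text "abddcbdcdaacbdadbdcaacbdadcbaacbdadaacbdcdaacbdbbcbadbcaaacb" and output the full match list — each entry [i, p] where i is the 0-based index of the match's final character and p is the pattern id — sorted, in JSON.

Build:
Trie (insert patterns):
  n0 'ε': a→1
  n1 'a': a→3 d→2
  n2 'ad': ·  [P0 ends]
  n3 'aa': c→4
  n4 'aac': b→5
  n5 'aacb': d→6
  n6 'aacbd': ·  [P1 ends]

Failure links (BFS by depth):
  fail(1) 'a': from fail(0)=0 chase 'a': 0 ⇒ 0;  out=∅∪out(0)=∅
  fail(2) 'ad': from fail(1)=0 chase 'd': 0 ⇒ 0;  out={0}∪out(0)={0}
  fail(3) 'aa': from fail(1)=0 chase 'a': 0 ⇒ 1;  out=∅∪out(1)=∅
  fail(4) 'aac': from fail(3)=1 chase 'c': 1→0 ⇒ 0;  out=∅∪out(0)=∅
  fail(5) 'aacb': from fail(4)=0 chase 'b': 0 ⇒ 0;  out=∅∪out(0)=∅
  fail(6) 'aacbd': from fail(5)=0 chase 'd': 0 ⇒ 0;  out={1}∪out(0)={1}

Text stream:
[0] read 'a'  n0⇒n1
[1] read 'b'  n1⇒n0 ·f
[2] read 'd'  n0⇒n0
[3] read 'd'  n0⇒n0
[4] read 'c'  n0⇒n0
[5] read 'b'  n0⇒n0
[6] read 'd'  n0⇒n0
[7] read 'c'  n0⇒n0
[8] read 'd'  n0⇒n0
[9] read 'a'  n0⇒n1
[10] read 'a'  n1⇒n3
[11] read 'c'  n3⇒n4
[12] read 'b'  n4⇒n5
[13] read 'd'  n5⇒n6  ** P1@[9:13]
[14] read 'a'  n6⇒n1 ·f
[15] read 'd'  n1⇒n2  ** P0@[14:15]
[16] read 'b'  n2⇒n0 ·f
[17] read 'd'  n0⇒n0
[18] read 'c'  n0⇒n0
[19] read 'a'  n0⇒n1
[20] read 'a'  n1⇒n3
[21] read 'c'  n3⇒n4
[22] read 'b'  n4⇒n5
[23] read 'd'  n5⇒n6  ** P1@[19:23]
[24] read 'a'  n6⇒n1 ·f
[25] read 'd'  n1⇒n2  ** P0@[24:25]
[26] read 'c'  n2⇒n0 ·f
[27] read 'b'  n0⇒n0
[28] read 'a'  n0⇒n1
[29] read 'a'  n1⇒n3
[30] read 'c'  n3⇒n4
[31] read 'b'  n4⇒n5
[32] read 'd'  n5⇒n6  ** P1@[28:32]
[33] read 'a'  n6⇒n1 ·f
[34] read 'd'  n1⇒n2  ** P0@[33:34]
[35] read 'a'  n2⇒n1 ·f
[36] read 'a'  n1⇒n3
[37] read 'c'  n3⇒n4
[38] read 'b'  n4⇒n5
[39] read 'd'  n5⇒n6  ** P1@[35:39]
[40] read 'c'  n6⇒n0 ·f
[41] read 'd'  n0⇒n0
[42] read 'a'  n0⇒n1
[43] read 'a'  n1⇒n3
[44] read 'c'  n3⇒n4
[45] read 'b'  n4⇒n5
[46] read 'd'  n5⇒n6  ** P1@[42:46]
[47] read 'b'  n6⇒n0 ·f
[48] read 'b'  n0⇒n0
[49] read 'c'  n0⇒n0
[50] read 'b'  n0⇒n0
[51] read 'a'  n0⇒n1
[52] read 'd'  n1⇒n2  ** P0@[51:52]
[53] read 'b'  n2⇒n0 ·f
[54] read 'c'  n0⇒n0
[55] read 'a'  n0⇒n1
[56] read 'a'  n1⇒n3
[57] read 'a'  n3⇒n3 ·f
[58] read 'c'  n3⇒n4
[59] read 'b'  n4⇒n5

All matches (sorted): [[13,1],[15,0],[23,1],[25,0],[32,1],[34,0],[39,1],[46,1],[52,0]]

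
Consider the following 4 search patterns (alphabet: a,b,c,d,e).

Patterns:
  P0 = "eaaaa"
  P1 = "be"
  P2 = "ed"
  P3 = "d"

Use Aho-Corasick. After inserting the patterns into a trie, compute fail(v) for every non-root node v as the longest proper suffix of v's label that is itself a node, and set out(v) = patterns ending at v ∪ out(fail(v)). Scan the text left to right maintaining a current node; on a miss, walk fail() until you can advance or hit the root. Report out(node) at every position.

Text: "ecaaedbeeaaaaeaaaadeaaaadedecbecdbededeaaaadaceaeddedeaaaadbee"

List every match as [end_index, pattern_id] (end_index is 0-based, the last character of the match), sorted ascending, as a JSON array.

Build automaton:
Trie (insert patterns):
  0='ε' goto b→6 d→9 e→1
  1='e' goto a→2 d→8
  2='ea' goto a→3
  3='eaa' goto a→4
  4='eaaa' goto a→5
  5='eaaaa' goto ·  [P0 ends]
  6='b' goto e→7
  7='be' goto ·  [P1 ends]
  8='ed' goto ·  [P2 ends]
  9='d' goto ·  [P3 ends]

Failure links (BFS by depth):
  fail(1) 'e': from fail(0)=0 chase 'e': 0 ⇒ 0;  out=∅∪out(0)=∅
  fail(6) 'b': from fail(0)=0 chase 'b': 0 ⇒ 0;  out=∅∪out(0)=∅
  fail(9) 'd': from fail(0)=0 chase 'd': 0 ⇒ 0;  out={3}∪out(0)={3}
  fail(2) 'ea': from fail(1)=0 chase 'a': 0 ⇒ 0;  out=∅∪out(0)=∅
  fail(7) 'be': from fail(6)=0 chase 'e': 0 ⇒ 1;  out={1}∪out(1)={1}
  fail(8) 'ed': from fail(1)=0 chase 'd': 0 ⇒ 9;  out={2}∪out(9)={2,3}
  fail(3) 'eaa': from fail(2)=0 chase 'a': 0 ⇒ 0;  out=∅∪out(0)=∅
  fail(4) 'eaaa': from fail(3)=0 chase 'a': 0 ⇒ 0;  out=∅∪out(0)=∅
  fail(5) 'eaaaa': from fail(4)=0 chase 'a': 0 ⇒ 0;  out={0}∪out(0)={0}

Run:
pos 0 'e': at 1
pos 1 'c': at 0 (fail-walked)
pos 2 'a': at 0
pos 3 'a': at 0
pos 4 'e': at 1
pos 5 'd': at 8  ** P2@[4:5],P3@[5:5]
pos 6 'b': at 6 (fail-walked)
pos 7 'e': at 7  ** P1@[6:7]
pos 8 'e': at 1 (fail-walked)
pos 9 'a': at 2
pos 10 'a': at 3
pos 11 'a': at 4
pos 12 'a': at 5  ** P0@[8:12]
pos 13 'e': at 1 (fail-walked)
pos 14 'a': at 2
pos 15 'a': at 3
pos 16 'a': at 4
pos 17 'a': at 5  ** P0@[13:17]
pos 18 'd': at 9 (fail-walked)  ** P3@[18:18]
pos 19 'e': at 1 (fail-walked)
pos 20 'a': at 2
pos 21 'a': at 3
pos 22 'a': at 4
pos 23 'a': at 5  ** P0@[19:23]
pos 24 'd': at 9 (fail-walked)  ** P3@[24:24]
pos 25 'e': at 1 (fail-walked)
pos 26 'd': at 8  ** P2@[25:26],P3@[26:26]
pos 27 'e': at 1 (fail-walked)
pos 28 'c': at 0 (fail-walked)
pos 29 'b': at 6
pos 30 'e': at 7  ** P1@[29:30]
pos 31 'c': at 0 (fail-walked)
pos 32 'd': at 9  ** P3@[32:32]
pos 33 'b': at 6 (fail-walked)
pos 34 'e': at 7  ** P1@[33:34]
pos 35 'd': at 8 (fail-walked)  ** P2@[34:35],P3@[35:35]
pos 36 'e': at 1 (fail-walked)
pos 37 'd': at 8  ** P2@[36:37],P3@[37:37]
pos 38 'e': at 1 (fail-walked)
pos 39 'a': at 2
pos 40 'a': at 3
pos 41 'a': at 4
pos 42 'a': at 5  ** P0@[38:42]
pos 43 'd': at 9 (fail-walked)  ** P3@[43:43]
pos 44 'a': at 0 (fail-walked)
pos 45 'c': at 0
pos 46 'e': at 1
pos 47 'a': at 2
pos 48 'e': at 1 (fail-walked)
pos 49 'd': at 8  ** P2@[48:49],P3@[49:49]
pos 50 'd': at 9 (fail-walked)  ** P3@[50:50]
pos 51 'e': at 1 (fail-walked)
pos 52 'd': at 8  ** P2@[51:52],P3@[52:52]
pos 53 'e': at 1 (fail-walked)
pos 54 'a': at 2
pos 55 'a': at 3
pos 56 'a': at 4
pos 57 'a': at 5  ** P0@[53:57]
pos 58 'd': at 9 (fail-walked)  ** P3@[58:58]
pos 59 'b': at 6 (fail-walked)
pos 60 'e': at 7  ** P1@[59:60]
pos 61 'e': at 1 (fail-walked)

All matches (sorted): [[5,2],[5,3],[7,1],[12,0],[17,0],[18,3],[23,0],[24,3],[26,2],[26,3],[30,1],[32,3],[34,1],[35,2],[35,3],[37,2],[37,3],[42,0],[43,3],[49,2],[49,3],[50,3],[52,2],[52,3],[57,0],[58,3],[60,1]]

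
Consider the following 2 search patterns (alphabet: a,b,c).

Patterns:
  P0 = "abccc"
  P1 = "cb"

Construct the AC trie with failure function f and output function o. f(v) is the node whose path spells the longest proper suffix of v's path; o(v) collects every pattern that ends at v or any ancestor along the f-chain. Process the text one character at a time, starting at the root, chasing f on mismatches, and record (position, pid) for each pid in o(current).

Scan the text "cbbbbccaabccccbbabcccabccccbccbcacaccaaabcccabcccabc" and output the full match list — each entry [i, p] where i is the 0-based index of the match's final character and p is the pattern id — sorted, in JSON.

Build automaton:
Trie nodes:
  n0 'ε': a→1 c→6
  n1 'a': b→2
  n2 'ab': c→3
  n3 'abc': c→4
  n4 'abcc': c→5
  n5 'abccc': ·  ←P0
  n6 'c': b→7
  n7 'cb': ·  ←P1

Failure links (BFS by depth):
  fail(1) 'a': from fail(0)=0 chase 'a': 0 ⇒ 0;  out=∅∪out(0)=∅
  fail(6) 'c': from fail(0)=0 chase 'c': 0 ⇒ 0;  out=∅∪out(0)=∅
  fail(2) 'ab': from fail(1)=0 chase 'b': 0 ⇒ 0;  out=∅∪out(0)=∅
  fail(7) 'cb': from fail(6)=0 chase 'b': 0 ⇒ 0;  out={1}∪out(0)={1}
  fail(3) 'abc': from fail(2)=0 chase 'c': 0 ⇒ 6;  out=∅∪out(6)=∅
  fail(4) 'abcc': from fail(3)=6 chase 'c': 6→0 ⇒ 6;  out=∅∪out(6)=∅
  fail(5) 'abccc': from fail(4)=6 chase 'c': 6→0 ⇒ 6;  out={0}∪out(6)={0}

Run:
i=0 'c': node 0→6
i=1 'b': node 6→7  emit P1@[0:1]
i=2 'b': node 7→0 (fail-walked)
i=3 'b': node 0→0
i=4 'b': node 0→0
i=5 'c': node 0→6
i=6 'c': node 6→6 (fail-walked)
i=7 'a': node 6→1 (fail-walked)
i=8 'a': node 1→1 (fail-walked)
i=9 'b': node 1→2
i=10 'c': node 2→3
i=11 'c': node 3→4
i=12 'c': node 4→5  emit P0@[8:12]
i=13 'c': node 5→6 (fail-walked)
i=14 'b': node 6→7  emit P1@[13:14]
i=15 'b': node 7→0 (fail-walked)
i=16 'a': node 0→1
i=17 'b': node 1→2
i=18 'c': node 2→3
i=19 'c': node 3→4
i=20 'c': node 4→5  emit P0@[16:20]
i=21 'a': node 5→1 (fail-walked)
i=22 'b': node 1→2
i=23 'c': node 2→3
i=24 'c': node 3→4
i=25 'c': node 4→5  emit P0@[21:25]
i=26 'c': node 5→6 (fail-walked)
i=27 'b': node 6→7  emit P1@[26:27]
i=28 'c': node 7→6 (fail-walked)
i=29 'c': node 6→6 (fail-walked)
i=30 'b': node 6→7  emit P1@[29:30]
i=31 'c': node 7→6 (fail-walked)
i=32 'a': node 6→1 (fail-walked)
i=33 'c': node 1→6 (fail-walked)
i=34 'a': node 6→1 (fail-walked)
i=35 'c': node 1→6 (fail-walked)
i=36 'c': node 6→6 (fail-walked)
i=37 'a': node 6→1 (fail-walked)
i=38 'a': node 1→1 (fail-walked)
i=39 'a': node 1→1 (fail-walked)
i=40 'b': node 1→2
i=41 'c': node 2→3
i=42 'c': node 3→4
i=43 'c': node 4→5  emit P0@[39:43]
i=44 'a': node 5→1 (fail-walked)
i=45 'b': node 1→2
i=46 'c': node 2→3
i=47 'c': node 3→4
i=48 'c': node 4→5  emit P0@[44:48]
i=49 'a': node 5→1 (fail-walked)
i=50 'b': node 1→2
i=51 'c': node 2→3

Result: [[1,1],[12,0],[14,1],[20,0],[25,0],[27,1],[30,1],[43,0],[48,0]]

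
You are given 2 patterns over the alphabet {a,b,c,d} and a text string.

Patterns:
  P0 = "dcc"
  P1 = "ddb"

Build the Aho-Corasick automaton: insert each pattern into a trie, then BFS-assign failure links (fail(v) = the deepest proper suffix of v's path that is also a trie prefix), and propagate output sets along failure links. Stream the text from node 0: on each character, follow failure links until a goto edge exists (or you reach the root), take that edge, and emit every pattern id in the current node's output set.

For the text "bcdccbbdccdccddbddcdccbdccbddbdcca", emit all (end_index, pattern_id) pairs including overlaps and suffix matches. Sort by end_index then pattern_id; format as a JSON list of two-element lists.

Construct AC machine:
Trie (insert patterns):
  0='ε' goto d→1
  1='d' goto c→2 d→4
  2='dc' goto c→3
  3='dcc' goto ·  [P0 ends]
  4='dd' goto b→5
  5='ddb' goto ·  [P1 ends]

Failure links (BFS by depth):
  n1('d'): parent n0 fail=0; on 'd' 0 → fail=0;  out ∅∪∅=∅
  n2('dc'): parent n1 fail=0; on 'c' 0 → fail=0;  out ∅∪∅=∅
  n4('dd'): parent n1 fail=0; on 'd' 0 → fail=1;  out ∅∪∅=∅
  n3('dcc'): parent n2 fail=0; on 'c' 0 → fail=0;  out {0}∪∅={0}
  n5('ddb'): parent n4 fail=1; on 'b' 1→0 → fail=0;  out {1}∪∅={1}

Run:
pos 0 'b': at 0
pos 1 'c': at 0
pos 2 'd': at 1
pos 3 'c': at 2
pos 4 'c': at 3  → match P0@[2:4]
pos 5 'b': at 0 ·f
pos 6 'b': at 0
pos 7 'd': at 1
pos 8 'c': at 2
pos 9 'c': at 3  → match P0@[7:9]
pos 10 'd': at 1 ·f
pos 11 'c': at 2
pos 12 'c': at 3  → match P0@[10:12]
pos 13 'd': at 1 ·f
pos 14 'd': at 4
pos 15 'b': at 5  → match P1@[13:15]
pos 16 'd': at 1 ·f
pos 17 'd': at 4
pos 18 'c': at 2 ·f
pos 19 'd': at 1 ·f
pos 20 'c': at 2
pos 21 'c': at 3  → match P0@[19:21]
pos 22 'b': at 0 ·f
pos 23 'd': at 1
pos 24 'c': at 2
pos 25 'c': at 3  → match P0@[23:25]
pos 26 'b': at 0 ·f
pos 27 'd': at 1
pos 28 'd': at 4
pos 29 'b': at 5  → match P1@[27:29]
pos 30 'd': at 1 ·f
pos 31 'c': at 2
pos 32 'c': at 3  → match P0@[30:32]
pos 33 'a': at 0 ·f

Matches: [[4,0],[9,0],[12,0],[15,1],[21,0],[25,0],[29,1],[32,0]]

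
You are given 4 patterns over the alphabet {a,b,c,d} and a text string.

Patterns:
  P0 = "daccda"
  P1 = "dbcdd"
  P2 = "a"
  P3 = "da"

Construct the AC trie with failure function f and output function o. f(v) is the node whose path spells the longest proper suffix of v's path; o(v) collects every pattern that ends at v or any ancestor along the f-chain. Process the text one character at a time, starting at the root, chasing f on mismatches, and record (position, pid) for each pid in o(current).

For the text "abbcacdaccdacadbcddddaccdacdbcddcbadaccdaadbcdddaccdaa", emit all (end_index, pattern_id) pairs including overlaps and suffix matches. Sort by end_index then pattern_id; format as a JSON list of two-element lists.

Build automaton:
Trie nodes:
  n0 'ε': a→11 d→1
  n1 'd': a→2 b→7
  n2 'da': c→3  [P3 ends]
  n3 'dac': c→4
  n4 'dacc': d→5
  n5 'daccd': a→6
  n6 'daccda': ·  [P0 ends]
  n7 'db': c→8
  n8 'dbc': d→9
  n9 'dbcd': d→10
  n10 'dbcdd': ·  [P1 ends]
  n11 'a': ·  [P2 ends]

Failure links (BFS by depth):
  n1('d'): parent n0 fail=0; on 'd' 0 → fail=0;  out ∅∪∅=∅
  n11('a'): parent n0 fail=0; on 'a' 0 → fail=0;  out {2}∪∅={2}
  n2('da'): parent n1 fail=0; on 'a' 0 → fail=11;  out {3}∪{2}={2,3}
  n7('db'): parent n1 fail=0; on 'b' 0 → fail=0;  out ∅∪∅=∅
  n3('dac'): parent n2 fail=11; on 'c' 11→0 → fail=0;  out ∅∪∅=∅
  n8('dbc'): parent n7 fail=0; on 'c' 0 → fail=0;  out ∅∪∅=∅
  n4('dacc'): parent n3 fail=0; on 'c' 0 → fail=0;  out ∅∪∅=∅
  n9('dbcd'): parent n8 fail=0; on 'd' 0 → fail=1;  out ∅∪∅=∅
  n5('daccd'): parent n4 fail=0; on 'd' 0 → fail=1;  out ∅∪∅=∅
  n10('dbcdd'): parent n9 fail=1; on 'd' 1→0 → fail=1;  out {1}∪∅={1}
  n6('daccda'): parent n5 fail=1; on 'a' 1 → fail=2;  out {0}∪{2,3}={0,2,3}

Text stream:
[0] read 'a'  n0⇒n11  emit P2@[0:0]
[1] read 'b'  n11⇒n0 (via fail)
[2] read 'b'  n0⇒n0
[3] read 'c'  n0⇒n0
[4] read 'a'  n0⇒n11  emit P2@[4:4]
[5] read 'c'  n11⇒n0 (via fail)
[6] read 'd'  n0⇒n1
[7] read 'a'  n1⇒n2  emit P2@[7:7],P3@[6:7]
[8] read 'c'  n2⇒n3
[9] read 'c'  n3⇒n4
[10] read 'd'  n4⇒n5
[11] read 'a'  n5⇒n6  emit P0@[6:11],P2@[11:11],P3@[10:11]
[12] read 'c'  n6⇒n3 (via fail)
[13] read 'a'  n3⇒n11 (via fail)  emit P2@[13:13]
[14] read 'd'  n11⇒n1 (via fail)
[15] read 'b'  n1⇒n7
[16] read 'c'  n7⇒n8
[17] read 'd'  n8⇒n9
[18] read 'd'  n9⇒n10  emit P1@[14:18]
[19] read 'd'  n10⇒n1 (via fail)
[20] read 'd'  n1⇒n1 (via fail)
[21] read 'a'  n1⇒n2  emit P2@[21:21],P3@[20:21]
[22] read 'c'  n2⇒n3
[23] read 'c'  n3⇒n4
[24] read 'd'  n4⇒n5
[25] read 'a'  n5⇒n6  emit P0@[20:25],P2@[25:25],P3@[24:25]
[26] read 'c'  n6⇒n3 (via fail)
[27] read 'd'  n3⇒n1 (via fail)
[28] read 'b'  n1⇒n7
[29] read 'c'  n7⇒n8
[30] read 'd'  n8⇒n9
[31] read 'd'  n9⇒n10  emit P1@[27:31]
[32] read 'c'  n10⇒n0 (via fail)
[33] read 'b'  n0⇒n0
[34] read 'a'  n0⇒n11  emit P2@[34:34]
[35] read 'd'  n11⇒n1 (via fail)
[36] read 'a'  n1⇒n2  emit P2@[36:36],P3@[35:36]
[37] read 'c'  n2⇒n3
[38] read 'c'  n3⇒n4
[39] read 'd'  n4⇒n5
[40] read 'a'  n5⇒n6  emit P0@[35:40],P2@[40:40],P3@[39:40]
[41] read 'a'  n6⇒n11 (via fail)  emit P2@[41:41]
[42] read 'd'  n11⇒n1 (via fail)
[43] read 'b'  n1⇒n7
[44] read 'c'  n7⇒n8
[45] read 'd'  n8⇒n9
[46] read 'd'  n9⇒n10  emit P1@[42:46]
[47] read 'd'  n10⇒n1 (via fail)
[48] read 'a'  n1⇒n2  emit P2@[48:48],P3@[47:48]
[49] read 'c'  n2⇒n3
[50] read 'c'  n3⇒n4
[51] read 'd'  n4⇒n5
[52] read 'a'  n5⇒n6  emit P0@[47:52],P2@[52:52],P3@[51:52]
[53] read 'a'  n6⇒n11 (via fail)  emit P2@[53:53]

Matches: [[0,2],[4,2],[7,2],[7,3],[11,0],[11,2],[11,3],[13,2],[18,1],[21,2],[21,3],[25,0],[25,2],[25,3],[31,1],[34,2],[36,2],[36,3],[40,0],[40,2],[40,3],[41,2],[46,1],[48,2],[48,3],[52,0],[52,2],[52,3],[53,2]]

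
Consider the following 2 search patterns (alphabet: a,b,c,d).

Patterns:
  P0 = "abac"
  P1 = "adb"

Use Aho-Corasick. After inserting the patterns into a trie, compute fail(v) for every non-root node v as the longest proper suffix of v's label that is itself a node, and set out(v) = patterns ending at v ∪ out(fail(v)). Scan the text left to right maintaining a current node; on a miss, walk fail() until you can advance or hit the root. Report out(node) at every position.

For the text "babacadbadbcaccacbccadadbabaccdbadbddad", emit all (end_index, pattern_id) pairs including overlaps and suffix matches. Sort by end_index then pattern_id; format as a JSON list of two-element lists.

Build automaton:
Trie nodes:
  0='ε' goto a→1
  1='a' goto b→2 d→5
  2='ab' goto a→3
  3='aba' goto c→4
  4='abac' goto ·  [P0 ends]
  5='ad' goto b→6
  6='adb' goto ·  [P1 ends]

Failure links (BFS by depth):
  fail(1) 'a': from fail(0)=0 chase 'a': 0 ⇒ 0;  out=∅∪out(0)=∅
  fail(2) 'ab': from fail(1)=0 chase 'b': 0 ⇒ 0;  out=∅∪out(0)=∅
  fail(5) 'ad': from fail(1)=0 chase 'd': 0 ⇒ 0;  out=∅∪out(0)=∅
  fail(3) 'aba': from fail(2)=0 chase 'a': 0 ⇒ 1;  out=∅∪out(1)=∅
  fail(6) 'adb': from fail(5)=0 chase 'b': 0 ⇒ 0;  out={1}∪out(0)={1}
  fail(4) 'abac': from fail(3)=1 chase 'c': 1→0 ⇒ 0;  out={0}∪out(0)={0}

Text stream:
pos 0 'b': at 0
pos 1 'a': at 1
pos 2 'b': at 2
pos 3 'a': at 3
pos 4 'c': at 4  ** P0@[1:4]
pos 5 'a': at 1 (via fail)
pos 6 'd': at 5
pos 7 'b': at 6  ** P1@[5:7]
pos 8 'a': at 1 (via fail)
pos 9 'd': at 5
pos 10 'b': at 6  ** P1@[8:10]
pos 11 'c': at 0 (via fail)
pos 12 'a': at 1
pos 13 'c': at 0 (via fail)
pos 14 'c': at 0
pos 15 'a': at 1
pos 16 'c': at 0 (via fail)
pos 17 'b': at 0
pos 18 'c': at 0
pos 19 'c': at 0
pos 20 'a': at 1
pos 21 'd': at 5
pos 22 'a': at 1 (via fail)
pos 23 'd': at 5
pos 24 'b': at 6  ** P1@[22:24]
pos 25 'a': at 1 (via fail)
pos 26 'b': at 2
pos 27 'a': at 3
pos 28 'c': at 4  ** P0@[25:28]
pos 29 'c': at 0 (via fail)
pos 30 'd': at 0
pos 31 'b': at 0
pos 32 'a': at 1
pos 33 'd': at 5
pos 34 'b': at 6  ** P1@[32:34]
pos 35 'd': at 0 (via fail)
pos 36 'd': at 0
pos 37 'a': at 1
pos 38 'd': at 5

Matches: [[4,0],[7,1],[10,1],[24,1],[28,0],[34,1]]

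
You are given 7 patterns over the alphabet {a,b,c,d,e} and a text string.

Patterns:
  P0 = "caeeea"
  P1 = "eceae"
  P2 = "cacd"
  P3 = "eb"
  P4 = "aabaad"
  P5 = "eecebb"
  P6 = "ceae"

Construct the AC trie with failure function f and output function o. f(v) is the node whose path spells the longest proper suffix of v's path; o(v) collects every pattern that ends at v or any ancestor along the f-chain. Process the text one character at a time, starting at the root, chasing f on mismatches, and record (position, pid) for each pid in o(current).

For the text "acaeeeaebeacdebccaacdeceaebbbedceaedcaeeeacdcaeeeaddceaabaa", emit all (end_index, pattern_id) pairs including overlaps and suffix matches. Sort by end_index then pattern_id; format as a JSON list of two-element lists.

Construct AC machine:
Trie (insert patterns):
  n0 'ε': a→15 c→1 e→7
  n1 'c': a→2 e→26
  n2 'ca': c→12 e→3
  n3 'cae': e→4
  n4 'caee': e→5
  n5 'caeee': a→6
  n6 'caeeea': ·  [P0 ends]
  n7 'e': b→14 c→8 e→21
  n8 'ec': e→9
  n9 'ece': a→10
  n10 'ecea': e→11
  n11 'eceae': ·  [P1 ends]
  n12 'cac': d→13
  n13 'cacd': ·  [P2 ends]
  n14 'eb': ·  [P3 ends]
  n15 'a': a→16
  n16 'aa': b→17
  n17 'aab': a→18
  n18 'aaba': a→19
  n19 'aabaa': d→20
  n20 'aabaad': ·  [P4 ends]
  n21 'ee': c→22
  n22 'eec': e→23
  n23 'eece': b→24
  n24 'eeceb': b→25
  n25 'eecebb': ·  [P5 ends]
  n26 'ce': a→27
  n27 'cea': e→28
  n28 'ceae': ·  [P6 ends]

Failure links (BFS by depth):
  fail(1) 'c': from fail(0)=0 chase 'c': 0 ⇒ 0;  out=∅∪out(0)=∅
  fail(7) 'e': from fail(0)=0 chase 'e': 0 ⇒ 0;  out=∅∪out(0)=∅
  fail(15) 'a': from fail(0)=0 chase 'a': 0 ⇒ 0;  out=∅∪out(0)=∅
  fail(2) 'ca': from fail(1)=0 chase 'a': 0 ⇒ 15;  out=∅∪out(15)=∅
  fail(8) 'ec': from fail(7)=0 chase 'c': 0 ⇒ 1;  out=∅∪out(1)=∅
  fail(14) 'eb': from fail(7)=0 chase 'b': 0 ⇒ 0;  out={3}∪out(0)={3}
  fail(16) 'aa': from fail(15)=0 chase 'a': 0 ⇒ 15;  out=∅∪out(15)=∅
  fail(21) 'ee': from fail(7)=0 chase 'e': 0 ⇒ 7;  out=∅∪out(7)=∅
  fail(26) 'ce': from fail(1)=0 chase 'e': 0 ⇒ 7;  out=∅∪out(7)=∅
  fail(3) 'cae': from fail(2)=15 chase 'e': 15→0 ⇒ 7;  out=∅∪out(7)=∅
  fail(9) 'ece': from fail(8)=1 chase 'e': 1 ⇒ 26;  out=∅∪out(26)=∅
  fail(12) 'cac': from fail(2)=15 chase 'c': 15→0 ⇒ 1;  out=∅∪out(1)=∅
  fail(17) 'aab': from fail(16)=15 chase 'b': 15→0 ⇒ 0;  out=∅∪out(0)=∅
  fail(22) 'eec': from fail(21)=7 chase 'c': 7 ⇒ 8;  out=∅∪out(8)=∅
  fail(27) 'cea': from fail(26)=7 chase 'a': 7→0 ⇒ 15;  out=∅∪out(15)=∅
  fail(4) 'caee': from fail(3)=7 chase 'e': 7 ⇒ 21;  out=∅∪out(21)=∅
  fail(10) 'ecea': from fail(9)=26 chase 'a': 26 ⇒ 27;  out=∅∪out(27)=∅
  fail(13) 'cacd': from fail(12)=1 chase 'd': 1→0 ⇒ 0;  out={2}∪out(0)={2}
  fail(18) 'aaba': from fail(17)=0 chase 'a': 0 ⇒ 15;  out=∅∪out(15)=∅
  fail(23) 'eece': from fail(22)=8 chase 'e': 8 ⇒ 9;  out=∅∪out(9)=∅
  fail(28) 'ceae': from fail(27)=15 chase 'e': 15→0 ⇒ 7;  out={6}∪out(7)={6}
  fail(5) 'caeee': from fail(4)=21 chase 'e': 21→7 ⇒ 21;  out=∅∪out(21)=∅
  fail(11) 'eceae': from fail(10)=27 chase 'e': 27 ⇒ 28;  out={1}∪out(28)={1,6}
  fail(19) 'aabaa': from fail(18)=15 chase 'a': 15 ⇒ 16;  out=∅∪out(16)=∅
  fail(24) 'eeceb': from fail(23)=9 chase 'b': 9→26→7 ⇒ 14;  out=∅∪out(14)={3}
  fail(6) 'caeeea': from fail(5)=21 chase 'a': 21→7→0 ⇒ 15;  out={0}∪out(15)={0}
  fail(20) 'aabaad': from fail(19)=16 chase 'd': 16→15→0 ⇒ 0;  out={4}∪out(0)={4}
  fail(25) 'eecebb': from fail(24)=14 chase 'b': 14→0 ⇒ 0;  out={5}∪out(0)={5}

Run:
[0] read 'a'  n0⇒n15
[1] read 'c'  n15⇒n1 (fail-walked)
[2] read 'a'  n1⇒n2
[3] read 'e'  n2⇒n3
[4] read 'e'  n3⇒n4
[5] read 'e'  n4⇒n5
[6] read 'a'  n5⇒n6  ** P0@[1:6]
[7] read 'e'  n6⇒n7 (fail-walked)
[8] read 'b'  n7⇒n14  ** P3@[7:8]
[9] read 'e'  n14⇒n7 (fail-walked)
[10] read 'a'  n7⇒n15 (fail-walked)
[11] read 'c'  n15⇒n1 (fail-walked)
[12] read 'd'  n1⇒n0 (fail-walked)
[13] read 'e'  n0⇒n7
[14] read 'b'  n7⇒n14  ** P3@[13:14]
[15] read 'c'  n14⇒n1 (fail-walked)
[16] read 'c'  n1⇒n1 (fail-walked)
[17] read 'a'  n1⇒n2
[18] read 'a'  n2⇒n16 (fail-walked)
[19] read 'c'  n16⇒n1 (fail-walked)
[20] read 'd'  n1⇒n0 (fail-walked)
[21] read 'e'  n0⇒n7
[22] read 'c'  n7⇒n8
[23] read 'e'  n8⇒n9
[24] read 'a'  n9⇒n10
[25] read 'e'  n10⇒n11  ** P1@[21:25],P6@[22:25]
[26] read 'b'  n11⇒n14 (fail-walked)  ** P3@[25:26]
[27] read 'b'  n14⇒n0 (fail-walked)
[28] read 'b'  n0⇒n0
[29] read 'e'  n0⇒n7
[30] read 'd'  n7⇒n0 (fail-walked)
[31] read 'c'  n0⇒n1
[32] read 'e'  n1⇒n26
[33] read 'a'  n26⇒n27
[34] read 'e'  n27⇒n28  ** P6@[31:34]
[35] read 'd'  n28⇒n0 (fail-walked)
[36] read 'c'  n0⇒n1
[37] read 'a'  n1⇒n2
[38] read 'e'  n2⇒n3
[39] read 'e'  n3⇒n4
[40] read 'e'  n4⇒n5
[41] read 'a'  n5⇒n6  ** P0@[36:41]
[42] read 'c'  n6⇒n1 (fail-walked)
[43] read 'd'  n1⇒n0 (fail-walked)
[44] read 'c'  n0⇒n1
[45] read 'a'  n1⇒n2
[46] read 'e'  n2⇒n3
[47] read 'e'  n3⇒n4
[48] read 'e'  n4⇒n5
[49] read 'a'  n5⇒n6  ** P0@[44:49]
[50] read 'd'  n6⇒n0 (fail-walked)
[51] read 'd'  n0⇒n0
[52] read 'c'  n0⇒n1
[53] read 'e'  n1⇒n26
[54] read 'a'  n26⇒n27
[55] read 'a'  n27⇒n16 (fail-walked)
[56] read 'b'  n16⇒n17
[57] read 'a'  n17⇒n18
[58] read 'a'  n18⇒n19

Result: [[6,0],[8,3],[14,3],[25,1],[25,6],[26,3],[34,6],[41,0],[49,0]]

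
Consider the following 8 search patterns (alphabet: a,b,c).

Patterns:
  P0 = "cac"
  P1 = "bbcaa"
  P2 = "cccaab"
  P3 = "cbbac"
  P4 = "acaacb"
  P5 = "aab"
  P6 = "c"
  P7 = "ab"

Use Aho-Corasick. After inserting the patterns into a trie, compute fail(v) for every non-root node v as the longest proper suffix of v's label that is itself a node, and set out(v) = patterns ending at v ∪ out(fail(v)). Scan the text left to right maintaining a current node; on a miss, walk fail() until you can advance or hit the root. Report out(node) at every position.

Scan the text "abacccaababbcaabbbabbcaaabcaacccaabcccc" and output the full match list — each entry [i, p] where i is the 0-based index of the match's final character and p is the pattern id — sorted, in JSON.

Build automaton:
Trie nodes:
  n0 'ε': a→18 b→4 c→1
  n1 'c': a→2 b→14 c→9  [P6 ends]
  n2 'ca': c→3
  n3 'cac': ·  [P0 ends]
  n4 'b': b→5
  n5 'bb': c→6
  n6 'bbc': a→7
  n7 'bbca': a→8
  n8 'bbcaa': ·  [P1 ends]
  n9 'cc': c→10
  n10 'ccc': a→11
  n11 'ccca': a→12
  n12 'cccaa': b→13
  n13 'cccaab': ·  [P2 ends]
  n14 'cb': b→15
  n15 'cbb': a→16
  n16 'cbba': c→17
  n17 'cbbac': ·  [P3 ends]
  n18 'a': a→24 b→26 c→19
  n19 'ac': a→20
  n20 'aca': a→21
  n21 'acaa': c→22
  n22 'acaac': b→23
  n23 'acaacb': ·  [P4 ends]
  n24 'aa': b→25
  n25 'aab': ·  [P5 ends]
  n26 'ab': ·  [P7 ends]

Failure links (BFS by depth):
  n1('c'): parent n0 fail=0; on 'c' 0 → fail=0;  out {6}∪∅={6}
  n4('b'): parent n0 fail=0; on 'b' 0 → fail=0;  out ∅∪∅=∅
  n18('a'): parent n0 fail=0; on 'a' 0 → fail=0;  out ∅∪∅=∅
  n2('ca'): parent n1 fail=0; on 'a' 0 → fail=18;  out ∅∪∅=∅
  n5('bb'): parent n4 fail=0; on 'b' 0 → fail=4;  out ∅∪∅=∅
  n9('cc'): parent n1 fail=0; on 'c' 0 → fail=1;  out ∅∪{6}={6}
  n14('cb'): parent n1 fail=0; on 'b' 0 → fail=4;  out ∅∪∅=∅
  n19('ac'): parent n18 fail=0; on 'c' 0 → fail=1;  out ∅∪{6}={6}
  n24('aa'): parent n18 fail=0; on 'a' 0 → fail=18;  out ∅∪∅=∅
  n26('ab'): parent n18 fail=0; on 'b' 0 → fail=4;  out {7}∪∅={7}
  n3('cac'): parent n2 fail=18; on 'c' 18 → fail=19;  out {0}∪{6}={0,6}
  n6('bbc'): parent n5 fail=4; on 'c' 4→0 → fail=1;  out ∅∪{6}={6}
  n10('ccc'): parent n9 fail=1; on 'c' 1 → fail=9;  out ∅∪{6}={6}
  n15('cbb'): parent n14 fail=4; on 'b' 4 → fail=5;  out ∅∪∅=∅
  n20('aca'): parent n19 fail=1; on 'a' 1 → fail=2;  out ∅∪∅=∅
  n25('aab'): parent n24 fail=18; on 'b' 18 → fail=26;  out {5}∪{7}={5,7}
  n7('bbca'): parent n6 fail=1; on 'a' 1 → fail=2;  out ∅∪∅=∅
  n11('ccca'): parent n10 fail=9; on 'a' 9→1 → fail=2;  out ∅∪∅=∅
  n16('cbba'): parent n15 fail=5; on 'a' 5→4→0 → fail=18;  out ∅∪∅=∅
  n21('acaa'): parent n20 fail=2; on 'a' 2→18 → fail=24;  out ∅∪∅=∅
  n8('bbcaa'): parent n7 fail=2; on 'a' 2→18 → fail=24;  out {1}∪∅={1}
  n12('cccaa'): parent n11 fail=2; on 'a' 2→18 → fail=24;  out ∅∪∅=∅
  n17('cbbac'): parent n16 fail=18; on 'c' 18 → fail=19;  out {3}∪{6}={3,6}
  n22('acaac'): parent n21 fail=24; on 'c' 24→18 → fail=19;  out ∅∪{6}={6}
  n13('cccaab'): parent n12 fail=24; on 'b' 24 → fail=25;  out {2}∪{5,7}={2,5,7}
  n23('acaacb'): parent n22 fail=19; on 'b' 19→1 → fail=14;  out {4}∪∅={4}

Text stream:
i=0 'a': node 0→18
i=1 'b': node 18→26  ** P7@[0:1]
i=2 'a': node 26→18 ·f
i=3 'c': node 18→19  ** P6@[3:3]
i=4 'c': node 19→9 ·f  ** P6@[4:4]
i=5 'c': node 9→10  ** P6@[5:5]
i=6 'a': node 10→11
i=7 'a': node 11→12
i=8 'b': node 12→13  ** P2@[3:8],P5@[6:8],P7@[7:8]
i=9 'a': node 13→18 ·f
i=10 'b': node 18→26  ** P7@[9:10]
i=11 'b': node 26→5 ·f
i=12 'c': node 5→6  ** P6@[12:12]
i=13 'a': node 6→7
i=14 'a': node 7→8  ** P1@[10:14]
i=15 'b': node 8→25 ·f  ** P5@[13:15],P7@[14:15]
i=16 'b': node 25→5 ·f
i=17 'b': node 5→5 ·f
i=18 'a': node 5→18 ·f
i=19 'b': node 18→26  ** P7@[18:19]
i=20 'b': node 26→5 ·f
i=21 'c': node 5→6  ** P6@[21:21]
i=22 'a': node 6→7
i=23 'a': node 7→8  ** P1@[19:23]
i=24 'a': node 8→24 ·f
i=25 'b': node 24→25  ** P5@[23:25],P7@[24:25]
i=26 'c': node 25→1 ·f  ** P6@[26:26]
i=27 'a': node 1→2
i=28 'a': node 2→24 ·f
i=29 'c': node 24→19 ·f  ** P6@[29:29]
i=30 'c': node 19→9 ·f  ** P6@[30:30]
i=31 'c': node 9→10  ** P6@[31:31]
i=32 'a': node 10→11
i=33 'a': node 11→12
i=34 'b': node 12→13  ** P2@[29:34],P5@[32:34],P7@[33:34]
i=35 'c': node 13→1 ·f  ** P6@[35:35]
i=36 'c': node 1→9  ** P6@[36:36]
i=37 'c': node 9→10  ** P6@[37:37]
i=38 'c': node 10→10 ·f  ** P6@[38:38]

Matches: [[1,7],[3,6],[4,6],[5,6],[8,2],[8,5],[8,7],[10,7],[12,6],[14,1],[15,5],[15,7],[19,7],[21,6],[23,1],[25,5],[25,7],[26,6],[29,6],[30,6],[31,6],[34,2],[34,5],[34,7],[35,6],[36,6],[37,6],[38,6]]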